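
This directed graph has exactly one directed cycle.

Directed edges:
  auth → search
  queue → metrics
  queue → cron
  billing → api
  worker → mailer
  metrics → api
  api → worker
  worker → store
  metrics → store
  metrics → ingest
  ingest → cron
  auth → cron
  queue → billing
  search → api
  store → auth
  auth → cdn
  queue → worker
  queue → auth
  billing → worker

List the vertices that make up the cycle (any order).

DFS with gray/black marking from auth:
auth gray
  cdn gray
  cdn black
  search gray
    api gray
      worker gray
        mailer gray
        mailer black
        store gray
          store→auth: auth is gray → back edge
Back edge closes the cycle auth → search → api → worker → store → auth; its vertices are {api, auth, store, search, worker}.

api, auth, store, search, worker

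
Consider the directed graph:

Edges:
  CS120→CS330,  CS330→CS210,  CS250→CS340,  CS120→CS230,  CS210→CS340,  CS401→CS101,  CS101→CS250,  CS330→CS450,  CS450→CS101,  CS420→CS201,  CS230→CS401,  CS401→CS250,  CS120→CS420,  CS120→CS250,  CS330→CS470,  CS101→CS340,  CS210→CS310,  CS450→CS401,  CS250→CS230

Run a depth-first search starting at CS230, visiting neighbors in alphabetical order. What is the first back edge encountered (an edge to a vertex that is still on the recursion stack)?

CS250→CS230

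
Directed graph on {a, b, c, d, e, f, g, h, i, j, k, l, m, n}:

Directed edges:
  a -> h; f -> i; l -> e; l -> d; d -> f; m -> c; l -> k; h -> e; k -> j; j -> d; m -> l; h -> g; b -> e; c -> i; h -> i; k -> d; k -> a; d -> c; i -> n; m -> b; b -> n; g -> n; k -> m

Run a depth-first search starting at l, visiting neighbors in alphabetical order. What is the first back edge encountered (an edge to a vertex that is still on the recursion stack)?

DFS from l (visiting neighbors in alphabetical order); mark gray on enter, black on exit:
l gray
  d gray
    c gray
      i gray
        n gray
        n black
      i black
    c black
    f gray
      f→i: i black — skip
    f black
  d black
  e gray
  e black
  k gray
    a gray
      h gray
        h→e: e black — skip
        g gray
          g→n: n black — skip
        g black
        h→i: i black — skip
      h black
    a black
    k→d: d black — skip
    j gray
      j→d: d black — skip
    j black
    m gray
      b gray
        b→e: e black — skip
        b→n: n black — skip
      b black
      m→c: c black — skip
      m→l: l is gray → back edge
First back edge: m → l.

m→l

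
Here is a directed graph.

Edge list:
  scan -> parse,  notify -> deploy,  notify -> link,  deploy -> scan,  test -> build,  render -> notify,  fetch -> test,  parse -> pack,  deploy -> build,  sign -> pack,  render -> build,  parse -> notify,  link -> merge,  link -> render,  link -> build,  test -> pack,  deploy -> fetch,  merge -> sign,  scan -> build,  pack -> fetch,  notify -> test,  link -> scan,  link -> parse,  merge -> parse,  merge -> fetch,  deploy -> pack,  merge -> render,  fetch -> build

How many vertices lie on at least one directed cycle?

10

A vertex is on a directed cycle iff it belongs to a strongly connected component of size ≥ 2 (or has a self-loop).
The vertices on cycles are {link, pack, scan, test, fetch, merge, parse, deploy, notify, render} — 10 in total.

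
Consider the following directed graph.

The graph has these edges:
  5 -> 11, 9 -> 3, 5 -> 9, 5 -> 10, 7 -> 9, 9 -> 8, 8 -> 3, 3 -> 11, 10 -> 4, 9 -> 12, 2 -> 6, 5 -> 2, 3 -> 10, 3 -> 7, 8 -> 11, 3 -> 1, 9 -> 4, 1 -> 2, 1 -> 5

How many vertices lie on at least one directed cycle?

A vertex is on a directed cycle iff it belongs to a strongly connected component of size ≥ 2 (or has a self-loop).
The vertices on cycles are {1, 3, 5, 7, 8, 9} — 6 in total.

6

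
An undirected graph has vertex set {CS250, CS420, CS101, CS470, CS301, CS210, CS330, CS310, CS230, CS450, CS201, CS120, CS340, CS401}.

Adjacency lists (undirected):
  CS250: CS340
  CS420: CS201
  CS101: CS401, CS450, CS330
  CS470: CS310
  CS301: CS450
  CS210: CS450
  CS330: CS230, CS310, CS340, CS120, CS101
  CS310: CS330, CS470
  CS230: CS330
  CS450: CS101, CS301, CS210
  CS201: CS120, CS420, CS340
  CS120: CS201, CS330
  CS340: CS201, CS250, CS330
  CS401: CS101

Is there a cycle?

Yes

DFS, tracking each vertex's parent; an edge to a visited non-parent vertex closes a cycle.
Start from CS330:
visit CS330 (parent –)
  visit CS230 (parent CS330)
    CS230–CS330: parent, skip
  visit CS310 (parent CS330)
    CS310–CS330: parent, skip
    visit CS470 (parent CS310)
      CS470–CS310: parent, skip
  visit CS340 (parent CS330)
    visit CS201 (parent CS340)
      visit CS120 (parent CS201)
        CS120–CS201: parent, skip
        CS120–CS330: CS330 visited and ≠ parent → cycle
Cycle: CS330 – CS340 – CS201 – CS120 – CS330.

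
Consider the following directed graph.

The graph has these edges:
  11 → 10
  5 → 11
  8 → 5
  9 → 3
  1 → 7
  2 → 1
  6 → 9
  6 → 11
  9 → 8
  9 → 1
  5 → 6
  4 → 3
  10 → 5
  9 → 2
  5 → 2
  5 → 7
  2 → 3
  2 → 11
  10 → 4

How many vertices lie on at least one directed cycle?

7

A vertex is on a directed cycle iff it belongs to a strongly connected component of size ≥ 2 (or has a self-loop).
The vertices on cycles are {2, 5, 6, 8, 9, 10, 11} — 7 in total.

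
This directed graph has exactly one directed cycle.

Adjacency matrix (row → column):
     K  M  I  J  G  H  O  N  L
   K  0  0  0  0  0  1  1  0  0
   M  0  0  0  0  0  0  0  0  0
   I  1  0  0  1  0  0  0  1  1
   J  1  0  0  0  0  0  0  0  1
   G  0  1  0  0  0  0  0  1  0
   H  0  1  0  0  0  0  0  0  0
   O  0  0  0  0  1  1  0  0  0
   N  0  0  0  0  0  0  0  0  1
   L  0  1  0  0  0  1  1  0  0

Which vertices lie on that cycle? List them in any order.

DFS with gray/black marking from N:
N gray
  L gray
    H gray
      M gray
      M black
    H black
    O gray
      G gray
        G→N: N is gray → back edge
Back edge closes the cycle N → L → O → G → N; its vertices are {G, L, N, O}.

G, L, N, O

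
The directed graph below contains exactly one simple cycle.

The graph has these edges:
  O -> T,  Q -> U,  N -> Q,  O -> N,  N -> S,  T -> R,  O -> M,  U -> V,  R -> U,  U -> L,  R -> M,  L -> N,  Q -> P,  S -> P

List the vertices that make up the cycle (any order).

L, N, Q, U

DFS with gray/black marking from N:
N gray
  Q gray
    U gray
      V gray
      V black
      L gray
        L→N: N is gray → back edge
Back edge closes the cycle N → Q → U → L → N; its vertices are {L, N, Q, U}.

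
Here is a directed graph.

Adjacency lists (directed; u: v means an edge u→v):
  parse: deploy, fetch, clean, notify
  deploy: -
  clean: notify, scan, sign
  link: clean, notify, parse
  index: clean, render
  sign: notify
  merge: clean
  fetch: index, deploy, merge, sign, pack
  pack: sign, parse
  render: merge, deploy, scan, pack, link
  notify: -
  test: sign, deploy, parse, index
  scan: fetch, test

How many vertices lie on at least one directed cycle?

A vertex is on a directed cycle iff it belongs to a strongly connected component of size ≥ 2 (or has a self-loop).
The vertices on cycles are {link, pack, scan, test, clean, fetch, index, merge, parse, render} — 10 in total.

10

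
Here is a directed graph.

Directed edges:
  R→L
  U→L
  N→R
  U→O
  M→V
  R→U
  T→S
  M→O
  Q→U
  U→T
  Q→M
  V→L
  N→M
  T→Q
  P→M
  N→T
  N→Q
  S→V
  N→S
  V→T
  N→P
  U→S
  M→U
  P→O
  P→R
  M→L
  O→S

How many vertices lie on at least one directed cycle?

A vertex is on a directed cycle iff it belongs to a strongly connected component of size ≥ 2 (or has a self-loop).
The vertices on cycles are {M, O, Q, S, T, U, V} — 7 in total.

7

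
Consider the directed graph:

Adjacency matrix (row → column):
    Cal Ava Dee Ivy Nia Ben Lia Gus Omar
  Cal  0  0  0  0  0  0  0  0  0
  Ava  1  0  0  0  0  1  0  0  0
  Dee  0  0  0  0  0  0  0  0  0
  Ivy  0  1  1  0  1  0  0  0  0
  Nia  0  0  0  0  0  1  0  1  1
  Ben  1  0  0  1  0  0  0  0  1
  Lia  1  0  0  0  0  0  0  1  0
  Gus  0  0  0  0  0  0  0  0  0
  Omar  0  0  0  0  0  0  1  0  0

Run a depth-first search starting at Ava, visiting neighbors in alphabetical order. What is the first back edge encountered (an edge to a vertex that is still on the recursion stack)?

DFS from Ava (visiting neighbors in alphabetical order); mark gray on enter, black on exit:
Ava gray
  Ben gray
    Cal gray
    Cal black
    Ivy gray
      Ivy→Ava: Ava is gray → back edge
First back edge: Ivy → Ava.

Ivy->Ava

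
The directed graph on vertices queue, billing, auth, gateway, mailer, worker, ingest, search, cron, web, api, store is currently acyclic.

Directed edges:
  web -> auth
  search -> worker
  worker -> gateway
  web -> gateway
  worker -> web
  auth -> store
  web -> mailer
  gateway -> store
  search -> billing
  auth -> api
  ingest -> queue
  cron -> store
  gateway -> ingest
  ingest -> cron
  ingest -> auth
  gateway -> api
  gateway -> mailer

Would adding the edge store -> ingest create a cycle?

Adding store→ingest creates a cycle iff ingest can already reach store.
Path from ingest: ingest → cron → store.
So ingest → … → store → ingest is a cycle.

Yes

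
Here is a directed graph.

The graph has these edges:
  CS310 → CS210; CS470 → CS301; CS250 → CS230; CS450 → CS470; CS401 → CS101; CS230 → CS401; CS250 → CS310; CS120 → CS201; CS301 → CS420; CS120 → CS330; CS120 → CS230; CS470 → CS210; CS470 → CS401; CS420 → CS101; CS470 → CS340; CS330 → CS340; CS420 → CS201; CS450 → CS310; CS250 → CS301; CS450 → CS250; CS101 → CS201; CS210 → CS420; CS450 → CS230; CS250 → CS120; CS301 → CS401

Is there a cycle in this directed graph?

No

DFS with white/gray/black marking, starting from CS310:
CS310 gray
  CS210 gray
    CS420 gray
      CS201 gray
      CS201 black
      CS101 gray
        CS101→CS201: CS201 black — skip
      CS101 black
    CS420 black
  CS210 black
CS310 black
CS120 gray
  CS120→CS201: CS201 black — skip
  CS230 gray
    CS401 gray
      CS401→CS101: CS101 black — skip
    CS401 black
  CS230 black
  CS330 gray
    CS340 gray
    CS340 black
  CS330 black
CS120 black
CS450 gray
  CS450→CS230: CS230 black — skip
  CS250 gray
    CS250→CS120: CS120 black — skip
    CS250→CS230: CS230 black — skip
    CS250→CS310: CS310 black — skip
    CS301 gray
      CS301→CS401: CS401 black — skip
      CS301→CS420: CS420 black — skip
    CS301 black
  CS250 black
  CS470 gray
    CS470→CS210: CS210 black — skip
    CS470→CS401: CS401 black — skip
    CS470→CS340: CS340 black — skip
    CS470→CS301: CS301 black — skip
  CS470 black
  CS450→CS310: CS310 black — skip
CS450 black
Every edge goes to a white or black vertex — no back edge, so the graph is acyclic.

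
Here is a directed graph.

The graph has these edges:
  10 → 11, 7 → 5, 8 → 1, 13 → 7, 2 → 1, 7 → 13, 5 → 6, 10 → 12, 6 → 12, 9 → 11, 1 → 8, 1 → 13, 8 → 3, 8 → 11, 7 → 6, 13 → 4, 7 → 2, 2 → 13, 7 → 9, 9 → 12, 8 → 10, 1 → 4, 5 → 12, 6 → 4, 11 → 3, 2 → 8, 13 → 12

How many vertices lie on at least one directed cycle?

A vertex is on a directed cycle iff it belongs to a strongly connected component of size ≥ 2 (or has a self-loop).
The vertices on cycles are {1, 2, 7, 8, 13} — 5 in total.

5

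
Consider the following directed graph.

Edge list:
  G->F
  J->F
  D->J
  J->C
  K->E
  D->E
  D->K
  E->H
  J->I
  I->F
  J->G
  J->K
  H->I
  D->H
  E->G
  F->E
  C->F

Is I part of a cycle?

Yes

I is on a cycle iff I can reach itself via ≥1 edge.
I → F → E → H → I — yes.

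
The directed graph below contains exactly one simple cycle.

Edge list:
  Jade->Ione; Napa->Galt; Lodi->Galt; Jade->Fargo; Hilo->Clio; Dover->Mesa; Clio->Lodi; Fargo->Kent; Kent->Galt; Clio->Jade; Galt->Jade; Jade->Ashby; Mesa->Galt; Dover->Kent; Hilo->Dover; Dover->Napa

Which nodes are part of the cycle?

DFS with gray/black marking from Jade:
Jade gray
  Fargo gray
    Kent gray
      Galt gray
        Galt→Jade: Jade is gray → back edge
Back edge closes the cycle Jade → Fargo → Kent → Galt → Jade; its vertices are {Galt, Jade, Kent, Fargo}.

Galt, Jade, Kent, Fargo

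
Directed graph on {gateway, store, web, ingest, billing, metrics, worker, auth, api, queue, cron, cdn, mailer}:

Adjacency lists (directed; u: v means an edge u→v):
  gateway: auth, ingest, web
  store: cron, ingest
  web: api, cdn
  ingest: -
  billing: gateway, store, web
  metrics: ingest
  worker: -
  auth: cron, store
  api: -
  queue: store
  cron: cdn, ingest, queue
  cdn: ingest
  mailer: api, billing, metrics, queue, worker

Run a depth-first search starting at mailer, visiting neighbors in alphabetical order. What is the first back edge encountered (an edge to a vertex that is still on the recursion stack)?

DFS from mailer (visiting neighbors in alphabetical order); mark gray on enter, black on exit:
mailer gray
  api gray
  api black
  billing gray
    gateway gray
      auth gray
        cron gray
          cdn gray
            ingest gray
            ingest black
          cdn black
          cron→ingest: ingest black — skip
          queue gray
            store gray
              store→cron: cron is gray → back edge
First back edge: store → cron.

store→cron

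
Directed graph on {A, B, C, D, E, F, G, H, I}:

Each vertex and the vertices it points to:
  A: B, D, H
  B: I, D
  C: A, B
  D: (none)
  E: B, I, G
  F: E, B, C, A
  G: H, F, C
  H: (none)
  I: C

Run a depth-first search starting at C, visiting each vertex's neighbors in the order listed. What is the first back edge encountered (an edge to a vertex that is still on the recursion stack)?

I->C

DFS from C (visiting each vertex's neighbors in the order listed); mark gray on enter, black on exit:
C gray
  A gray
    B gray
      I gray
        I→C: C is gray → back edge
First back edge: I → C.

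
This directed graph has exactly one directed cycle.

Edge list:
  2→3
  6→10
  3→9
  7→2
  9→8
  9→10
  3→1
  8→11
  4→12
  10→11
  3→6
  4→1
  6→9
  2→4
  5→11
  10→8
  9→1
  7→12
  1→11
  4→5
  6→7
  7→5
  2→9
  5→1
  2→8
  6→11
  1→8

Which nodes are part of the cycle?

2, 3, 6, 7

DFS with gray/black marking from 7:
7 gray
  5 gray
    1 gray
      8 gray
        11 gray
        11 black
      8 black
      1→11: 11 black — skip
    1 black
    5→11: 11 black — skip
  5 black
  12 gray
  12 black
  2 gray
    4 gray
      4→1: 1 black — skip
      4→12: 12 black — skip
      4→5: 5 black — skip
    4 black
    3 gray
      6 gray
        9 gray
          10 gray
            10→11: 11 black — skip
            10→8: 8 black — skip
          10 black
          9→1: 1 black — skip
          9→8: 8 black — skip
        9 black
        6→11: 11 black — skip
        6→10: 10 black — skip
        6→7: 7 is gray → back edge
Back edge closes the cycle 7 → 2 → 3 → 6 → 7; its vertices are {2, 3, 6, 7}.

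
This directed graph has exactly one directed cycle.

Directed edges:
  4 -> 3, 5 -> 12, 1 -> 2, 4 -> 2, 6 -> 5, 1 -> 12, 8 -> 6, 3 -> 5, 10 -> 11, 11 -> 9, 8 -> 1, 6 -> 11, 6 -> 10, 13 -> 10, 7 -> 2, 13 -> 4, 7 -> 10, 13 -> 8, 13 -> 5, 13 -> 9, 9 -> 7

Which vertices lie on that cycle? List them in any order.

7, 9, 10, 11

DFS with gray/black marking from 9:
9 gray
  7 gray
    10 gray
      11 gray
        11→9: 9 is gray → back edge
Back edge closes the cycle 9 → 7 → 10 → 11 → 9; its vertices are {7, 9, 10, 11}.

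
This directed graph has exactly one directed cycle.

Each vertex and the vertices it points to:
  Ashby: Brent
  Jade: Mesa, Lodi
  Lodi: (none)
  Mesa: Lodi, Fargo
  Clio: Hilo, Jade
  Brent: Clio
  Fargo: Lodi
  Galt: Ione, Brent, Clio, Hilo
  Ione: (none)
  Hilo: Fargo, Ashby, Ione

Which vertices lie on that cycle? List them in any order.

Clio, Hilo, Ashby, Brent

DFS with gray/black marking from Clio:
Clio gray
  Hilo gray
    Fargo gray
      Lodi gray
      Lodi black
    Fargo black
    Ashby gray
      Brent gray
        Brent→Clio: Clio is gray → back edge
Back edge closes the cycle Clio → Hilo → Ashby → Brent → Clio; its vertices are {Clio, Hilo, Ashby, Brent}.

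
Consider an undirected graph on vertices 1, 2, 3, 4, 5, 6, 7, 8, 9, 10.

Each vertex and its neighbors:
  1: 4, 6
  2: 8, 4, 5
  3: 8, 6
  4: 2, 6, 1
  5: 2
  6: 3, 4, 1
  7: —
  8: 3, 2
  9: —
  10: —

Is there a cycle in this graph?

Yes

DFS, tracking each vertex's parent; an edge to a visited non-parent vertex closes a cycle.
Start from 8:
visit 8 (parent –)
  visit 3 (parent 8)
    3–8: parent, skip
    visit 6 (parent 3)
      6–3: parent, skip
      visit 4 (parent 6)
        visit 2 (parent 4)
          2–8: 8 visited and ≠ parent → cycle
Cycle: 8 – 3 – 6 – 4 – 2 – 8.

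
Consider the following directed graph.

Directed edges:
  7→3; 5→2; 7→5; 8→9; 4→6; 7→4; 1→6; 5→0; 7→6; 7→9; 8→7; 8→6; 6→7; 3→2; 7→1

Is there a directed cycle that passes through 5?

No

5 lies on a cycle iff there is a path from 5 back to itself.
Exploring from 5, it never reaches itself; equivalently, its strongly connected component is a singleton.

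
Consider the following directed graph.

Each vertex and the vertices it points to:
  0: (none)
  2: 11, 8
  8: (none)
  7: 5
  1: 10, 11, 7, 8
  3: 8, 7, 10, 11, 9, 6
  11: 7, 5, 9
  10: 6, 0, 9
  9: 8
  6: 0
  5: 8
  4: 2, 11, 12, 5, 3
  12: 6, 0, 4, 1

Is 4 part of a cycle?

Yes

4 is on a cycle iff 4 can reach itself via ≥1 edge.
4 → 12 → 4 — yes.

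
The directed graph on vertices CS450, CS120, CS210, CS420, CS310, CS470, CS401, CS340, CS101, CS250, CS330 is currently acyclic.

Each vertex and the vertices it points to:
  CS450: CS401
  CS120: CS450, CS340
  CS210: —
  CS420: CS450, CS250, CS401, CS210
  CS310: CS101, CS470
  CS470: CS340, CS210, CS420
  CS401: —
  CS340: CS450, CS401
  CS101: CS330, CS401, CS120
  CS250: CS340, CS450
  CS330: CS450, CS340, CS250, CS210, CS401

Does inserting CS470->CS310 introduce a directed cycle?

Yes

Adding CS470→CS310 creates a cycle iff CS310 can already reach CS470.
Path from CS310: CS310 → CS470.
So CS310 → … → CS470 → CS310 is a cycle.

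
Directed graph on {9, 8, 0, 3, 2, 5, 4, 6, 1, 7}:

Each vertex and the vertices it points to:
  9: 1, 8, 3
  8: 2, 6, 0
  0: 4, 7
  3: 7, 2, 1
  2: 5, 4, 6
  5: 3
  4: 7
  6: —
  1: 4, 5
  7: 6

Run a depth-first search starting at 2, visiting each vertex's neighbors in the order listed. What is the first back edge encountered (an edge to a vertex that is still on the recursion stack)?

3→2

DFS from 2 (visiting each vertex's neighbors in the order listed); mark gray on enter, black on exit:
2 gray
  5 gray
    3 gray
      7 gray
        6 gray
        6 black
      7 black
      3→2: 2 is gray → back edge
First back edge: 3 → 2.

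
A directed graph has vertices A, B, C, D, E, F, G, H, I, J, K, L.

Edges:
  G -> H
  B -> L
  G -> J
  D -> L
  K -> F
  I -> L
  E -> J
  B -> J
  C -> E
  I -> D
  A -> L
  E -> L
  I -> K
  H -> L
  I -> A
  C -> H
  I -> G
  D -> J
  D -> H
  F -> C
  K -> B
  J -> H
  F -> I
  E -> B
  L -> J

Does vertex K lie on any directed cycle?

K is on a cycle iff K can reach itself via ≥1 edge.
K → F → I → K — yes.

Yes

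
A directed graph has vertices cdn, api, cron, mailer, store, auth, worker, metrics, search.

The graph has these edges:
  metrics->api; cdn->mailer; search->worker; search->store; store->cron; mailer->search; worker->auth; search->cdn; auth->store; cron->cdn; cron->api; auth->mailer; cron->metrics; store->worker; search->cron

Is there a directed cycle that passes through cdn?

Yes

cdn is on a cycle iff cdn can reach itself via ≥1 edge.
cdn → mailer → search → cdn — yes.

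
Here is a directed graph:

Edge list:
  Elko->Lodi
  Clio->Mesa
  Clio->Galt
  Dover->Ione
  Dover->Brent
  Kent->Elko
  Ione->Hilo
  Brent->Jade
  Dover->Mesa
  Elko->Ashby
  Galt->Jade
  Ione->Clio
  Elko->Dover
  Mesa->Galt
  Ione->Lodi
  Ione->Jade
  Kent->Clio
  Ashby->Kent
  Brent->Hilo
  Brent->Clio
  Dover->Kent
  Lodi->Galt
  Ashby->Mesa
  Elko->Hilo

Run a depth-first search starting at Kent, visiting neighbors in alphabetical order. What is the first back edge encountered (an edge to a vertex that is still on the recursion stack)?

Ashby→Kent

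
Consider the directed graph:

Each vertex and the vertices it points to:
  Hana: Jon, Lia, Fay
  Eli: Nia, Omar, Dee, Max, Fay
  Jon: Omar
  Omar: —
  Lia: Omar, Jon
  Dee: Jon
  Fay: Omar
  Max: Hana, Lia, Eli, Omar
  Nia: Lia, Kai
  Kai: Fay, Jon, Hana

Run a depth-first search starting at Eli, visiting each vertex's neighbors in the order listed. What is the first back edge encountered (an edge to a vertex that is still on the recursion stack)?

Max→Eli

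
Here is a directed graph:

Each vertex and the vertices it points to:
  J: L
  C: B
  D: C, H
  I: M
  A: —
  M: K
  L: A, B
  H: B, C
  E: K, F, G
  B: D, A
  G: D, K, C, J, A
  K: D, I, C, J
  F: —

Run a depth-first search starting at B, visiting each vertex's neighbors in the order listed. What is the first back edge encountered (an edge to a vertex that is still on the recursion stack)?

C→B

DFS from B (visiting each vertex's neighbors in the order listed); mark gray on enter, black on exit:
B gray
  D gray
    C gray
      C→B: B is gray → back edge
First back edge: C → B.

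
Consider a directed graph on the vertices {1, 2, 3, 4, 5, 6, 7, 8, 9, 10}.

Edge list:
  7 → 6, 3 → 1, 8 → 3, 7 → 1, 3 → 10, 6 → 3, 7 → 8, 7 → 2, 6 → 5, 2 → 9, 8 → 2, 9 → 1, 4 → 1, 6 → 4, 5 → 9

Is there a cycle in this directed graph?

DFS with white/gray/black marking, starting from 7:
7 gray
  2 gray
    9 gray
      1 gray
      1 black
    9 black
  2 black
  6 gray
    4 gray
      4→1: 1 black — skip
    4 black
    5 gray
      5→9: 9 black — skip
    5 black
    3 gray
      10 gray
      10 black
      3→1: 1 black — skip
    3 black
  6 black
  8 gray
    8→3: 3 black — skip
    8→2: 2 black — skip
  8 black
  7→1: 1 black — skip
7 black
Every edge goes to a white or black vertex — no back edge, so the graph is acyclic.

No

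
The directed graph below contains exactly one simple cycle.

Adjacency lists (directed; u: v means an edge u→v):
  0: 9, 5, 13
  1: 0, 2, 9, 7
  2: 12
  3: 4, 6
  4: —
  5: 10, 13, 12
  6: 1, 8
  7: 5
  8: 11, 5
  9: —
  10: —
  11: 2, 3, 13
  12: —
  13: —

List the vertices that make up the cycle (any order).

3, 6, 8, 11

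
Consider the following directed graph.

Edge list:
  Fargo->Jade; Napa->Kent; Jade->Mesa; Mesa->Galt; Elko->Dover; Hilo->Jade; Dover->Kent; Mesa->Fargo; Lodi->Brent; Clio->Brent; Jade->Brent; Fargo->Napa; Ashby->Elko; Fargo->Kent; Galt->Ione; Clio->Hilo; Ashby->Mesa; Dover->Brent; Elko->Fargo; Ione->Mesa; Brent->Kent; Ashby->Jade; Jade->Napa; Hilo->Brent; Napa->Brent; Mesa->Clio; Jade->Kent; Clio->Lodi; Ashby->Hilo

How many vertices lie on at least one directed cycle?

7

A vertex is on a directed cycle iff it belongs to a strongly connected component of size ≥ 2 (or has a self-loop).
The vertices on cycles are {Clio, Galt, Hilo, Ione, Jade, Mesa, Fargo} — 7 in total.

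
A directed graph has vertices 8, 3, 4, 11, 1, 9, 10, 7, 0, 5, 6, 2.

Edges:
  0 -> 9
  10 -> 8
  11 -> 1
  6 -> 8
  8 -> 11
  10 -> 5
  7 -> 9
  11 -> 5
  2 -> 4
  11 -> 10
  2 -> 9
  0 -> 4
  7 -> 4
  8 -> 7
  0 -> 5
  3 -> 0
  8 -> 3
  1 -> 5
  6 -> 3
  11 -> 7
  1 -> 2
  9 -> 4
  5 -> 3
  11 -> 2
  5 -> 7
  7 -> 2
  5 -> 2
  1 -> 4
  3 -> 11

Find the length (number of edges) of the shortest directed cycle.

For each vertex v, BFS finds the shortest path from v back to v.
The shortest such closed walk is 3 → 0 → 5 → 3, length 3.

3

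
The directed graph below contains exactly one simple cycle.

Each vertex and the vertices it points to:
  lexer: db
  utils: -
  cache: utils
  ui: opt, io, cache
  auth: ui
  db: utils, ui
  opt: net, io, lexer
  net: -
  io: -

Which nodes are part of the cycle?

db, ui, opt, lexer

DFS with gray/black marking from ui:
ui gray
  opt gray
    net gray
    net black
    io gray
    io black
    lexer gray
      db gray
        utils gray
        utils black
        db→ui: ui is gray → back edge
Back edge closes the cycle ui → opt → lexer → db → ui; its vertices are {db, ui, opt, lexer}.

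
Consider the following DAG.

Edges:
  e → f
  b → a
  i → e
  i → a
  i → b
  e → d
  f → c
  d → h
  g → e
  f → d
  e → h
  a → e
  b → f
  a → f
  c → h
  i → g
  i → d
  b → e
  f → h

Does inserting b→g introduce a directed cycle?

Adding b→g creates a cycle iff g can already reach b.
Explore from g: no path reaches b. The graph stays acyclic.

No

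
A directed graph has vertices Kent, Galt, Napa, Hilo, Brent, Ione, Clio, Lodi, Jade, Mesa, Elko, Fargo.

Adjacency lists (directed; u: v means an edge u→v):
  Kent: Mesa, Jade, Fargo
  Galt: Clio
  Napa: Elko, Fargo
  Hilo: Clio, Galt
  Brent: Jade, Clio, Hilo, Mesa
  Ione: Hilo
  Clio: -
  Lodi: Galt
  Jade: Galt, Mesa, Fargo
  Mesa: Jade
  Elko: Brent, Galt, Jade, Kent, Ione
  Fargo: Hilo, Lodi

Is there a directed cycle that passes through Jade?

Jade is on a cycle iff Jade can reach itself via ≥1 edge.
Jade → Mesa → Jade — yes.

Yes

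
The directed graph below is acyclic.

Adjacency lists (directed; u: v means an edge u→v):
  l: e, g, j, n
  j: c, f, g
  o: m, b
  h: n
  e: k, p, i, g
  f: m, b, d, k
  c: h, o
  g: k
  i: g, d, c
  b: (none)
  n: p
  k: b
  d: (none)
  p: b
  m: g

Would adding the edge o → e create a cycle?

Adding o→e creates a cycle iff e can already reach o.
Path from e: e → i → c → o.
So e → … → o → e is a cycle.

Yes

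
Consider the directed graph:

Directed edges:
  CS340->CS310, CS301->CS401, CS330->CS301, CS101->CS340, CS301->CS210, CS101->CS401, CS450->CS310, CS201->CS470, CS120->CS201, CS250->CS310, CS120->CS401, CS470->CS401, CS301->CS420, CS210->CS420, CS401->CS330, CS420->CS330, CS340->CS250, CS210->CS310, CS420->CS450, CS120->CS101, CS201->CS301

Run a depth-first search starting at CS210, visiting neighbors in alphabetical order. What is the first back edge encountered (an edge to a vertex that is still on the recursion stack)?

DFS from CS210 (visiting neighbors in alphabetical order); mark gray on enter, black on exit:
CS210 gray
  CS310 gray
  CS310 black
  CS420 gray
    CS330 gray
      CS301 gray
        CS301→CS210: CS210 is gray → back edge
First back edge: CS301 → CS210.

CS301→CS210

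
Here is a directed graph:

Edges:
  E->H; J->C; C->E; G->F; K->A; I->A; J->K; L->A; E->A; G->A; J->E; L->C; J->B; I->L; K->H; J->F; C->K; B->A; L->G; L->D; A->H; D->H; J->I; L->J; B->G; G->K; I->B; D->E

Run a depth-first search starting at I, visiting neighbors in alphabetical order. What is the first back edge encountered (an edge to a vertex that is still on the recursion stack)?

DFS from I (visiting neighbors in alphabetical order); mark gray on enter, black on exit:
I gray
  A gray
    H gray
    H black
  A black
  B gray
    B→A: A black — skip
    G gray
      G→A: A black — skip
      F gray
      F black
      K gray
        K→A: A black — skip
        K→H: H black — skip
      K black
    G black
  B black
  L gray
    L→A: A black — skip
    C gray
      E gray
        E→A: A black — skip
        E→H: H black — skip
      E black
      C→K: K black — skip
    C black
    D gray
      D→E: E black — skip
      D→H: H black — skip
    D black
    L→G: G black — skip
    J gray
      J→B: B black — skip
      J→C: C black — skip
      J→E: E black — skip
      J→F: F black — skip
      J→I: I is gray → back edge
First back edge: J → I.

J->I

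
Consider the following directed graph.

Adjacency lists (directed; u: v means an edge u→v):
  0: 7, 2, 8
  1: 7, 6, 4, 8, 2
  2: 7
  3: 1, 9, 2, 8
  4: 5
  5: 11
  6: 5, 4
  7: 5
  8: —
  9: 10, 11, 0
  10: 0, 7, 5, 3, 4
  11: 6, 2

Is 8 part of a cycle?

No

8 lies on a cycle iff there is a path from 8 back to itself.
Exploring from 8, it never reaches itself; equivalently, its strongly connected component is a singleton.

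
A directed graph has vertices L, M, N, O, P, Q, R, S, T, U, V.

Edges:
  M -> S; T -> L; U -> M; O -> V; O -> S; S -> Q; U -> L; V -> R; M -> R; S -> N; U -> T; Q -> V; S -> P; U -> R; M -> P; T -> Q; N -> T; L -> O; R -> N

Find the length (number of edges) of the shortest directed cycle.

For each vertex v, BFS finds the shortest path from v back to v.
The shortest such closed walk is L → O → S → N → T → L, length 5.

5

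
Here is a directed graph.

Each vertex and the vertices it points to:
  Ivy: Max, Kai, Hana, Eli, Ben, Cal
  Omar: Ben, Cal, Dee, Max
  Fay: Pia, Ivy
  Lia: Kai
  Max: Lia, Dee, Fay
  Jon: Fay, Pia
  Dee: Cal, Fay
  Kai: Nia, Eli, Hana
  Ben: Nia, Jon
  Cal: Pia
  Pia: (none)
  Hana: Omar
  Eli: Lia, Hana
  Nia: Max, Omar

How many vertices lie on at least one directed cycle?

A vertex is on a directed cycle iff it belongs to a strongly connected component of size ≥ 2 (or has a self-loop).
The vertices on cycles are {Ben, Dee, Eli, Fay, Ivy, Jon, Kai, Lia, Max, Nia, Hana, Omar} — 12 in total.

12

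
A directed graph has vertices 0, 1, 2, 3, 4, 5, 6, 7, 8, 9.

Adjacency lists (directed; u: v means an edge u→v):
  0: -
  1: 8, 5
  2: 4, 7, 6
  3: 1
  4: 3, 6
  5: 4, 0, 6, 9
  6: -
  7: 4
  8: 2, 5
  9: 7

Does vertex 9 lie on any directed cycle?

Yes

9 is on a cycle iff 9 can reach itself via ≥1 edge.
9 → 7 → 4 → 3 → 1 → 5 → 9 — yes.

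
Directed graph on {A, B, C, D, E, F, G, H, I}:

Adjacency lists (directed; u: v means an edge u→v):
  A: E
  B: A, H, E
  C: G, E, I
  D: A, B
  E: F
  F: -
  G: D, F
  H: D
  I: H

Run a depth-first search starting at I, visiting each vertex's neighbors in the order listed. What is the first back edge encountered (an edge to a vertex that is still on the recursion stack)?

B→H

DFS from I (visiting each vertex's neighbors in the order listed); mark gray on enter, black on exit:
I gray
  H gray
    D gray
      A gray
        E gray
          F gray
          F black
        E black
      A black
      B gray
        B→A: A black — skip
        B→H: H is gray → back edge
First back edge: B → H.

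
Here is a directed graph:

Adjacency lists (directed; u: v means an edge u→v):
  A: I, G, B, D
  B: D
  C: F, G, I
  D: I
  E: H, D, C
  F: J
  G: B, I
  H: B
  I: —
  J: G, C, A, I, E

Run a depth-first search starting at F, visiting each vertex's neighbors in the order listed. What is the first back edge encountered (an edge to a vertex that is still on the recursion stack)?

DFS from F (visiting each vertex's neighbors in the order listed); mark gray on enter, black on exit:
F gray
  J gray
    G gray
      B gray
        D gray
          I gray
          I black
        D black
      B black
      G→I: I black — skip
    G black
    C gray
      C→F: F is gray → back edge
First back edge: C → F.

C->F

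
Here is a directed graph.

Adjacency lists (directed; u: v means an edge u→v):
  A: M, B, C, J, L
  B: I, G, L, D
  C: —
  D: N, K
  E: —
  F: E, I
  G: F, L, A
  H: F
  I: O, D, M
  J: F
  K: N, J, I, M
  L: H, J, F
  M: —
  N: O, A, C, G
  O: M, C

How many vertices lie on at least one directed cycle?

A vertex is on a directed cycle iff it belongs to a strongly connected component of size ≥ 2 (or has a self-loop).
The vertices on cycles are {A, B, D, F, G, H, I, J, K, L, N} — 11 in total.

11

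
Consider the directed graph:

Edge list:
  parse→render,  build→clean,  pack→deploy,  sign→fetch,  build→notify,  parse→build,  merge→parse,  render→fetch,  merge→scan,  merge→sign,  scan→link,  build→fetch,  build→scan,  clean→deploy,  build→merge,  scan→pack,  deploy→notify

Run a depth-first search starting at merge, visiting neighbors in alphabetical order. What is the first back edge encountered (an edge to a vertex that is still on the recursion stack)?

DFS from merge (visiting neighbors in alphabetical order); mark gray on enter, black on exit:
merge gray
  parse gray
    build gray
      clean gray
        deploy gray
          notify gray
          notify black
        deploy black
      clean black
      fetch gray
      fetch black
      build→merge: merge is gray → back edge
First back edge: build → merge.

build->merge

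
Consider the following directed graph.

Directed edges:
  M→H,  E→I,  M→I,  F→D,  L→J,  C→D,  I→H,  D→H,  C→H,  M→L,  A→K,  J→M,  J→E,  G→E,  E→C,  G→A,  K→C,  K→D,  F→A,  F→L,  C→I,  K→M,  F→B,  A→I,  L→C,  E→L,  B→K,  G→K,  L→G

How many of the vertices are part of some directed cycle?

7

A vertex is on a directed cycle iff it belongs to a strongly connected component of size ≥ 2 (or has a self-loop).
The vertices on cycles are {A, E, G, J, K, L, M} — 7 in total.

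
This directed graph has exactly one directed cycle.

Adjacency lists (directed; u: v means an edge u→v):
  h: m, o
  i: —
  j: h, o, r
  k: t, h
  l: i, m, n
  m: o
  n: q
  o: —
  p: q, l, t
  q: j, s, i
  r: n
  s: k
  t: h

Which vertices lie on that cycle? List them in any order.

j, n, q, r

DFS with gray/black marking from q:
q gray
  j gray
    h gray
      m gray
        o gray
        o black
      m black
      h→o: o black — skip
    h black
    j→o: o black — skip
    r gray
      n gray
        n→q: q is gray → back edge
Back edge closes the cycle q → j → r → n → q; its vertices are {j, n, q, r}.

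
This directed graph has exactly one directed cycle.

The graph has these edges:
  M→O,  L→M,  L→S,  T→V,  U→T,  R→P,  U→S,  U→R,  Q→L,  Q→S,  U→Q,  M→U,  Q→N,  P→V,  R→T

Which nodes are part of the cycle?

L, M, Q, U

DFS with gray/black marking from L:
L gray
  S gray
  S black
  M gray
    O gray
    O black
    U gray
      T gray
        V gray
        V black
      T black
      U→S: S black — skip
      R gray
        P gray
          P→V: V black — skip
        P black
        R→T: T black — skip
      R black
      Q gray
        Q→S: S black — skip
        Q→L: L is gray → back edge
Back edge closes the cycle L → M → U → Q → L; its vertices are {L, M, Q, U}.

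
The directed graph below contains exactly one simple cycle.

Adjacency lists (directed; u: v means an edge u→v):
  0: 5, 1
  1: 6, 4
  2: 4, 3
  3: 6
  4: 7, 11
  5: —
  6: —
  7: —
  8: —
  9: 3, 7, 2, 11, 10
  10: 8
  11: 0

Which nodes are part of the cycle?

DFS with gray/black marking from 4:
4 gray
  7 gray
  7 black
  11 gray
    0 gray
      5 gray
      5 black
      1 gray
        6 gray
        6 black
        1→4: 4 is gray → back edge
Back edge closes the cycle 4 → 11 → 0 → 1 → 4; its vertices are {0, 1, 4, 11}.

0, 1, 4, 11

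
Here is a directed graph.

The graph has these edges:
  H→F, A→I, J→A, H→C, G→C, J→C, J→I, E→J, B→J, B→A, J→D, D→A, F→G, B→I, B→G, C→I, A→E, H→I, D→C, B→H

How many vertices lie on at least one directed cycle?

4

A vertex is on a directed cycle iff it belongs to a strongly connected component of size ≥ 2 (or has a self-loop).
The vertices on cycles are {A, D, E, J} — 4 in total.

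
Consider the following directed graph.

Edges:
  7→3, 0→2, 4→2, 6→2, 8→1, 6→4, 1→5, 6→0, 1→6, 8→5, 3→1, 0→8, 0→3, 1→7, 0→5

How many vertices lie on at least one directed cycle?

6

A vertex is on a directed cycle iff it belongs to a strongly connected component of size ≥ 2 (or has a self-loop).
The vertices on cycles are {0, 1, 3, 6, 7, 8} — 6 in total.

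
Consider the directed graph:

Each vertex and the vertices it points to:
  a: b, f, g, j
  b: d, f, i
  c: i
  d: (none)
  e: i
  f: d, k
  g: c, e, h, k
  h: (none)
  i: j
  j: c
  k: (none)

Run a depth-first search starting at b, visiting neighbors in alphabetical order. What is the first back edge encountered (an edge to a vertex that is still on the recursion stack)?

c→i

DFS from b (visiting neighbors in alphabetical order); mark gray on enter, black on exit:
b gray
  d gray
  d black
  f gray
    f→d: d black — skip
    k gray
    k black
  f black
  i gray
    j gray
      c gray
        c→i: i is gray → back edge
First back edge: c → i.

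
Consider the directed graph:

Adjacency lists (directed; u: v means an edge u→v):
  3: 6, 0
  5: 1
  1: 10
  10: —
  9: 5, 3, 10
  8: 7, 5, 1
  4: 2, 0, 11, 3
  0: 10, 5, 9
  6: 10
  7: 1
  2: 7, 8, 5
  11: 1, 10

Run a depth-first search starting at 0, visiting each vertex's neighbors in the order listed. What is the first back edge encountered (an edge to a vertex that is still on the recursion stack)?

DFS from 0 (visiting each vertex's neighbors in the order listed); mark gray on enter, black on exit:
0 gray
  10 gray
  10 black
  5 gray
    1 gray
      1→10: 10 black — skip
    1 black
  5 black
  9 gray
    9→5: 5 black — skip
    3 gray
      6 gray
        6→10: 10 black — skip
      6 black
      3→0: 0 is gray → back edge
First back edge: 3 → 0.

3->0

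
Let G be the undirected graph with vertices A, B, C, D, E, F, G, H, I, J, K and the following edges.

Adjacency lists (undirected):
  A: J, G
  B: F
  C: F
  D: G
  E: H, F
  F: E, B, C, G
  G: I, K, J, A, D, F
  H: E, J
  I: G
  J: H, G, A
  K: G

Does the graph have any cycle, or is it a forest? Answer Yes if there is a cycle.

DFS, tracking each vertex's parent; an edge to a visited non-parent vertex closes a cycle.
Start from C:
visit C (parent –)
  visit F (parent C)
    visit E (parent F)
      visit H (parent E)
        H–E: parent, skip
        visit J (parent H)
          J–H: parent, skip
          visit G (parent J)
            visit I (parent G)
              I–G: parent, skip
            visit K (parent G)
              K–G: parent, skip
            G–J: parent, skip
            visit A (parent G)
              A–J: J visited and ≠ parent → cycle
Cycle: J – G – A – J.

Yes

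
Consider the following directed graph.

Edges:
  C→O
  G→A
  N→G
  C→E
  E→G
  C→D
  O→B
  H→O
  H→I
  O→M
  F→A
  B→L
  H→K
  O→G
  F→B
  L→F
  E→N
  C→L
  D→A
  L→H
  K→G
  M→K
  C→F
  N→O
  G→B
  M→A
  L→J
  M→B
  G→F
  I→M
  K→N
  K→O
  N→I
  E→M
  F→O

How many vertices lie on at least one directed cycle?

10

A vertex is on a directed cycle iff it belongs to a strongly connected component of size ≥ 2 (or has a self-loop).
The vertices on cycles are {B, F, G, H, I, K, L, M, N, O} — 10 in total.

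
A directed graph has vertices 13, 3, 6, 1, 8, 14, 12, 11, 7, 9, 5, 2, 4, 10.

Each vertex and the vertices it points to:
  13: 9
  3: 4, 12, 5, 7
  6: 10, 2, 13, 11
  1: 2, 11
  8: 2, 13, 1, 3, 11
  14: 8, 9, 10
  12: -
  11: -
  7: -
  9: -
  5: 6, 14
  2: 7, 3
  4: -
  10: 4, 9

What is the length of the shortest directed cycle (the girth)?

4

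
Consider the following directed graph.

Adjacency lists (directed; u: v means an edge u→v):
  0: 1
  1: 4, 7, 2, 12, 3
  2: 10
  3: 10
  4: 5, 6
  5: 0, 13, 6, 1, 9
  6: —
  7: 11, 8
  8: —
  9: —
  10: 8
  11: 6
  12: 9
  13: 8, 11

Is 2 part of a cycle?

2 lies on a cycle iff there is a path from 2 back to itself.
Exploring from 2, it never reaches itself; equivalently, its strongly connected component is a singleton.

No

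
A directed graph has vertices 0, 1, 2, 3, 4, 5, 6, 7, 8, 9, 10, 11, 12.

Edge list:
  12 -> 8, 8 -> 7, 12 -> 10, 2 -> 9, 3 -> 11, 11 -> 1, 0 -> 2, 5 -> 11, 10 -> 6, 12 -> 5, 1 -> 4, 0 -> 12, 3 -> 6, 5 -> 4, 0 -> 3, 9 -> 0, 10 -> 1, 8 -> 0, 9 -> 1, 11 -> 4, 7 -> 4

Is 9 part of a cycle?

Yes

9 is on a cycle iff 9 can reach itself via ≥1 edge.
9 → 0 → 2 → 9 — yes.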